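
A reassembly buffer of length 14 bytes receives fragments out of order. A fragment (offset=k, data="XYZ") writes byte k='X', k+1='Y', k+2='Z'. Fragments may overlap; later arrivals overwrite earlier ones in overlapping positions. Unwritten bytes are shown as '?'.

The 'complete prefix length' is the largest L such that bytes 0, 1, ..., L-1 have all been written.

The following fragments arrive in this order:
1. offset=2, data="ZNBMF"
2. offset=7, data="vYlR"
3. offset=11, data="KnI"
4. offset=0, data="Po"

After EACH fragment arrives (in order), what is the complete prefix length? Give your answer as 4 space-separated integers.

Answer: 0 0 0 14

Derivation:
Fragment 1: offset=2 data="ZNBMF" -> buffer=??ZNBMF??????? -> prefix_len=0
Fragment 2: offset=7 data="vYlR" -> buffer=??ZNBMFvYlR??? -> prefix_len=0
Fragment 3: offset=11 data="KnI" -> buffer=??ZNBMFvYlRKnI -> prefix_len=0
Fragment 4: offset=0 data="Po" -> buffer=PoZNBMFvYlRKnI -> prefix_len=14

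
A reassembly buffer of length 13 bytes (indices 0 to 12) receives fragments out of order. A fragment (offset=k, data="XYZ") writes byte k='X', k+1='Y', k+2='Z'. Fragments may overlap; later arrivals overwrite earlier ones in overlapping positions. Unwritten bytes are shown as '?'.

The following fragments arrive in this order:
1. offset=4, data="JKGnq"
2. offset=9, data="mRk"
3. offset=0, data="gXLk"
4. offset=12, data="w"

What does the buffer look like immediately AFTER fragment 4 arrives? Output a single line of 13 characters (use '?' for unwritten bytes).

Fragment 1: offset=4 data="JKGnq" -> buffer=????JKGnq????
Fragment 2: offset=9 data="mRk" -> buffer=????JKGnqmRk?
Fragment 3: offset=0 data="gXLk" -> buffer=gXLkJKGnqmRk?
Fragment 4: offset=12 data="w" -> buffer=gXLkJKGnqmRkw

Answer: gXLkJKGnqmRkw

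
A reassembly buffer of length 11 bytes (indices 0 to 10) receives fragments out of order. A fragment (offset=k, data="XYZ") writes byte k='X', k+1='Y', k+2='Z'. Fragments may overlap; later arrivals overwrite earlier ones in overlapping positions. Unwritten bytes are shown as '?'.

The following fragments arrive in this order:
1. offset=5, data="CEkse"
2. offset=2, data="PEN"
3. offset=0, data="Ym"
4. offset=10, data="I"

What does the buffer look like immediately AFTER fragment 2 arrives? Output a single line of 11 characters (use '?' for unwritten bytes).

Answer: ??PENCEkse?

Derivation:
Fragment 1: offset=5 data="CEkse" -> buffer=?????CEkse?
Fragment 2: offset=2 data="PEN" -> buffer=??PENCEkse?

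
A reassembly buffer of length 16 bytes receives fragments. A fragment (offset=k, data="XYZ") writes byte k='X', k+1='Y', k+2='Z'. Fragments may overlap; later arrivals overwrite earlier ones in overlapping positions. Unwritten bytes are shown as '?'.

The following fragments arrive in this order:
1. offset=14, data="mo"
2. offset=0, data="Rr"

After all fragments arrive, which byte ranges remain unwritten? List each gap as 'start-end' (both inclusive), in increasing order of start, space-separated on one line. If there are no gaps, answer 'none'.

Answer: 2-13

Derivation:
Fragment 1: offset=14 len=2
Fragment 2: offset=0 len=2
Gaps: 2-13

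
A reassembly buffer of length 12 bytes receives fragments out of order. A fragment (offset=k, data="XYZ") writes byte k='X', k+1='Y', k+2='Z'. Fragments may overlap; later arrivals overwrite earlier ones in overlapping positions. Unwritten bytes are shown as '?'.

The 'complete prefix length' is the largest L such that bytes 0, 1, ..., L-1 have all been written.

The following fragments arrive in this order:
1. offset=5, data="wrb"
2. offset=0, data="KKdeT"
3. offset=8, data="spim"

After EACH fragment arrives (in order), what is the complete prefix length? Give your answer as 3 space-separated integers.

Answer: 0 8 12

Derivation:
Fragment 1: offset=5 data="wrb" -> buffer=?????wrb???? -> prefix_len=0
Fragment 2: offset=0 data="KKdeT" -> buffer=KKdeTwrb???? -> prefix_len=8
Fragment 3: offset=8 data="spim" -> buffer=KKdeTwrbspim -> prefix_len=12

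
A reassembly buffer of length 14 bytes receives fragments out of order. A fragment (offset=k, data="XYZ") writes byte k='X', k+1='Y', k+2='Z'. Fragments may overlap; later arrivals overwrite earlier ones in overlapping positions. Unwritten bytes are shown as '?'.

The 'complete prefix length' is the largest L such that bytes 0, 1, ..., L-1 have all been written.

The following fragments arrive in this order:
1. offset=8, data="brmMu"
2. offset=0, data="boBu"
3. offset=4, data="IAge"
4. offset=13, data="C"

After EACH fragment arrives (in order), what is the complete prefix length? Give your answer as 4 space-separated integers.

Fragment 1: offset=8 data="brmMu" -> buffer=????????brmMu? -> prefix_len=0
Fragment 2: offset=0 data="boBu" -> buffer=boBu????brmMu? -> prefix_len=4
Fragment 3: offset=4 data="IAge" -> buffer=boBuIAgebrmMu? -> prefix_len=13
Fragment 4: offset=13 data="C" -> buffer=boBuIAgebrmMuC -> prefix_len=14

Answer: 0 4 13 14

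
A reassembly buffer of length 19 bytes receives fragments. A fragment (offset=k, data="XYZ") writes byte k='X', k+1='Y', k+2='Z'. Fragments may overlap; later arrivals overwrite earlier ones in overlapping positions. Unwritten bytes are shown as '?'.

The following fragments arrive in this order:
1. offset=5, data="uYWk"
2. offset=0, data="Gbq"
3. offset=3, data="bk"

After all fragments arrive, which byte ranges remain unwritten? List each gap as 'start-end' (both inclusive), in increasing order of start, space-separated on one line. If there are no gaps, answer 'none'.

Answer: 9-18

Derivation:
Fragment 1: offset=5 len=4
Fragment 2: offset=0 len=3
Fragment 3: offset=3 len=2
Gaps: 9-18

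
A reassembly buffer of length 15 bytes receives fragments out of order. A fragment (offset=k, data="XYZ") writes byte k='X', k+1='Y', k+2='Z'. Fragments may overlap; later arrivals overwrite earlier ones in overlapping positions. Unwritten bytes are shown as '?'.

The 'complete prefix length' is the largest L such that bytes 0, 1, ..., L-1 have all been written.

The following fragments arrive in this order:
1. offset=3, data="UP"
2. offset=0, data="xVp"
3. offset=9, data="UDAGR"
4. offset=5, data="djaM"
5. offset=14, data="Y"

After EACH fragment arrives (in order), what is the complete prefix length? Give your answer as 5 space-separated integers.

Fragment 1: offset=3 data="UP" -> buffer=???UP?????????? -> prefix_len=0
Fragment 2: offset=0 data="xVp" -> buffer=xVpUP?????????? -> prefix_len=5
Fragment 3: offset=9 data="UDAGR" -> buffer=xVpUP????UDAGR? -> prefix_len=5
Fragment 4: offset=5 data="djaM" -> buffer=xVpUPdjaMUDAGR? -> prefix_len=14
Fragment 5: offset=14 data="Y" -> buffer=xVpUPdjaMUDAGRY -> prefix_len=15

Answer: 0 5 5 14 15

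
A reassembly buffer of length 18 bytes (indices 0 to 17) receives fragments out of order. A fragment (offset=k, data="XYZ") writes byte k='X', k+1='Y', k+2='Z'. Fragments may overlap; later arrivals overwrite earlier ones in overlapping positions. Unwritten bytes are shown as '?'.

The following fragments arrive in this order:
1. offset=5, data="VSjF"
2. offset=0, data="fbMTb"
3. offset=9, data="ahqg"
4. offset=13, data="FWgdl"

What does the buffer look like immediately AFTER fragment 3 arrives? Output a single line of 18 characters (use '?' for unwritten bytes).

Fragment 1: offset=5 data="VSjF" -> buffer=?????VSjF?????????
Fragment 2: offset=0 data="fbMTb" -> buffer=fbMTbVSjF?????????
Fragment 3: offset=9 data="ahqg" -> buffer=fbMTbVSjFahqg?????

Answer: fbMTbVSjFahqg?????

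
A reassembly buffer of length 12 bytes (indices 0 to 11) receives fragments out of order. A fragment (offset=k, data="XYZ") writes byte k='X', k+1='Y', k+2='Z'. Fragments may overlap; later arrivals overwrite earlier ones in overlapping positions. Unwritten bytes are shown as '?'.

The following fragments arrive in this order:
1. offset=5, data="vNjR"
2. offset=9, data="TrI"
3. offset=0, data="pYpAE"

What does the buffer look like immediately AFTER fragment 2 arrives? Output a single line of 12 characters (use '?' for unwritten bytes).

Answer: ?????vNjRTrI

Derivation:
Fragment 1: offset=5 data="vNjR" -> buffer=?????vNjR???
Fragment 2: offset=9 data="TrI" -> buffer=?????vNjRTrI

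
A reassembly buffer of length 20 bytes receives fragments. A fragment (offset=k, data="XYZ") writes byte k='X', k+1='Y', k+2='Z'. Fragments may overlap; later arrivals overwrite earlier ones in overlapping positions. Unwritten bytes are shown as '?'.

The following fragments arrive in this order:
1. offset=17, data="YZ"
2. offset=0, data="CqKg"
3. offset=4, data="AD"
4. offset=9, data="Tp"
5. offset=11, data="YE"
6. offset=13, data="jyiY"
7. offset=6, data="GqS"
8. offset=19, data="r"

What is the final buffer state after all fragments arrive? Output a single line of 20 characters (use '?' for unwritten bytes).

Answer: CqKgADGqSTpYEjyiYYZr

Derivation:
Fragment 1: offset=17 data="YZ" -> buffer=?????????????????YZ?
Fragment 2: offset=0 data="CqKg" -> buffer=CqKg?????????????YZ?
Fragment 3: offset=4 data="AD" -> buffer=CqKgAD???????????YZ?
Fragment 4: offset=9 data="Tp" -> buffer=CqKgAD???Tp??????YZ?
Fragment 5: offset=11 data="YE" -> buffer=CqKgAD???TpYE????YZ?
Fragment 6: offset=13 data="jyiY" -> buffer=CqKgAD???TpYEjyiYYZ?
Fragment 7: offset=6 data="GqS" -> buffer=CqKgADGqSTpYEjyiYYZ?
Fragment 8: offset=19 data="r" -> buffer=CqKgADGqSTpYEjyiYYZr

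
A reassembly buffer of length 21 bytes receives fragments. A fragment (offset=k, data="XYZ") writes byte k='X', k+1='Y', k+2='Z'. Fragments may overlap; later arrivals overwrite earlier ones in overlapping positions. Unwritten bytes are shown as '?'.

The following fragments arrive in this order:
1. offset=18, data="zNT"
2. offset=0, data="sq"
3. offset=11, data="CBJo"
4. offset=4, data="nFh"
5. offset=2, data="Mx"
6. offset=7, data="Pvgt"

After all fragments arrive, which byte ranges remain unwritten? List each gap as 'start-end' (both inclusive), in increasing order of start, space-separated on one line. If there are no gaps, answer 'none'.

Fragment 1: offset=18 len=3
Fragment 2: offset=0 len=2
Fragment 3: offset=11 len=4
Fragment 4: offset=4 len=3
Fragment 5: offset=2 len=2
Fragment 6: offset=7 len=4
Gaps: 15-17

Answer: 15-17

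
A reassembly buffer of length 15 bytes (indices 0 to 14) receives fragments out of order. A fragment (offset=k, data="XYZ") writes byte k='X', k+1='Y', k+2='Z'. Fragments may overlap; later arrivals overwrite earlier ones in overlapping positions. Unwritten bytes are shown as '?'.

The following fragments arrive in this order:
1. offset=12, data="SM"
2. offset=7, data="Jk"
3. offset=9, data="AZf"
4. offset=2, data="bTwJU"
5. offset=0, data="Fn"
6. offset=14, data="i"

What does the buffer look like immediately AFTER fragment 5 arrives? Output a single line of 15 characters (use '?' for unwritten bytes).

Answer: FnbTwJUJkAZfSM?

Derivation:
Fragment 1: offset=12 data="SM" -> buffer=????????????SM?
Fragment 2: offset=7 data="Jk" -> buffer=???????Jk???SM?
Fragment 3: offset=9 data="AZf" -> buffer=???????JkAZfSM?
Fragment 4: offset=2 data="bTwJU" -> buffer=??bTwJUJkAZfSM?
Fragment 5: offset=0 data="Fn" -> buffer=FnbTwJUJkAZfSM?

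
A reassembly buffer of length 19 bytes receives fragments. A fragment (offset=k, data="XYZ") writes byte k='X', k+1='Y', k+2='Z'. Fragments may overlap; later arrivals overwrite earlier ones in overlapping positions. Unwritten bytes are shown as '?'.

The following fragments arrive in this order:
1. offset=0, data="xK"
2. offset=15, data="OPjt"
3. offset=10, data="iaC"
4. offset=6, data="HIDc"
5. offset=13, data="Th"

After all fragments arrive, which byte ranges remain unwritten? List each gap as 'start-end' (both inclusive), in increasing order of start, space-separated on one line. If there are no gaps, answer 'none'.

Fragment 1: offset=0 len=2
Fragment 2: offset=15 len=4
Fragment 3: offset=10 len=3
Fragment 4: offset=6 len=4
Fragment 5: offset=13 len=2
Gaps: 2-5

Answer: 2-5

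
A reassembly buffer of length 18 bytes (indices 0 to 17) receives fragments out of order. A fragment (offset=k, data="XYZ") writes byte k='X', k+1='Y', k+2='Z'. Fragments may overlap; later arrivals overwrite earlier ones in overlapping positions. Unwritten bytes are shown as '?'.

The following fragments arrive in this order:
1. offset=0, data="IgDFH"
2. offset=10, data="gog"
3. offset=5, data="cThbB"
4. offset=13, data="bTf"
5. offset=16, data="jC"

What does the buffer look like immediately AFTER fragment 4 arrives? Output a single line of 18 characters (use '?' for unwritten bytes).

Answer: IgDFHcThbBgogbTf??

Derivation:
Fragment 1: offset=0 data="IgDFH" -> buffer=IgDFH?????????????
Fragment 2: offset=10 data="gog" -> buffer=IgDFH?????gog?????
Fragment 3: offset=5 data="cThbB" -> buffer=IgDFHcThbBgog?????
Fragment 4: offset=13 data="bTf" -> buffer=IgDFHcThbBgogbTf??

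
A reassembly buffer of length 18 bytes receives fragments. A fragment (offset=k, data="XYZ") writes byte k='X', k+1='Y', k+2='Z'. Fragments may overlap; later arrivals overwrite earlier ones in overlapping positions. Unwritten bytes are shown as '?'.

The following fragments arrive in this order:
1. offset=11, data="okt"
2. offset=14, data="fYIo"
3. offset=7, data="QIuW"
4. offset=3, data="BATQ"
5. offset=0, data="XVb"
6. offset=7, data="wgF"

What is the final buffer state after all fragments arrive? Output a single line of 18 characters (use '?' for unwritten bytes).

Answer: XVbBATQwgFWoktfYIo

Derivation:
Fragment 1: offset=11 data="okt" -> buffer=???????????okt????
Fragment 2: offset=14 data="fYIo" -> buffer=???????????oktfYIo
Fragment 3: offset=7 data="QIuW" -> buffer=???????QIuWoktfYIo
Fragment 4: offset=3 data="BATQ" -> buffer=???BATQQIuWoktfYIo
Fragment 5: offset=0 data="XVb" -> buffer=XVbBATQQIuWoktfYIo
Fragment 6: offset=7 data="wgF" -> buffer=XVbBATQwgFWoktfYIo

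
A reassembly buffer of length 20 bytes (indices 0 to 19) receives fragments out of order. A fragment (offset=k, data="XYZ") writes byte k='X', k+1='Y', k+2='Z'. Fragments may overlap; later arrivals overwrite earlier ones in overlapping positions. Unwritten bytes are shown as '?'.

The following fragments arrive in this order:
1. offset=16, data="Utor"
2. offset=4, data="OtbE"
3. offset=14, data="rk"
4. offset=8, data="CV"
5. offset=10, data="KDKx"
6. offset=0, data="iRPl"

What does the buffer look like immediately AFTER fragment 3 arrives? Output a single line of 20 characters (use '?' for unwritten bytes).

Answer: ????OtbE??????rkUtor

Derivation:
Fragment 1: offset=16 data="Utor" -> buffer=????????????????Utor
Fragment 2: offset=4 data="OtbE" -> buffer=????OtbE????????Utor
Fragment 3: offset=14 data="rk" -> buffer=????OtbE??????rkUtor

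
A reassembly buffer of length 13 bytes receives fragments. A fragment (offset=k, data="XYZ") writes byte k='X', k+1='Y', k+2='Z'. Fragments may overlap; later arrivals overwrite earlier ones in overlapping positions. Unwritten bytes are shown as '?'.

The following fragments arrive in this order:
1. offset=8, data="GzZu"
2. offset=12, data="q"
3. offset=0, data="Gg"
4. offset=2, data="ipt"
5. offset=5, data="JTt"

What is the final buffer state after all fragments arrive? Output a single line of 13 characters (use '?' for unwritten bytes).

Answer: GgiptJTtGzZuq

Derivation:
Fragment 1: offset=8 data="GzZu" -> buffer=????????GzZu?
Fragment 2: offset=12 data="q" -> buffer=????????GzZuq
Fragment 3: offset=0 data="Gg" -> buffer=Gg??????GzZuq
Fragment 4: offset=2 data="ipt" -> buffer=Ggipt???GzZuq
Fragment 5: offset=5 data="JTt" -> buffer=GgiptJTtGzZuq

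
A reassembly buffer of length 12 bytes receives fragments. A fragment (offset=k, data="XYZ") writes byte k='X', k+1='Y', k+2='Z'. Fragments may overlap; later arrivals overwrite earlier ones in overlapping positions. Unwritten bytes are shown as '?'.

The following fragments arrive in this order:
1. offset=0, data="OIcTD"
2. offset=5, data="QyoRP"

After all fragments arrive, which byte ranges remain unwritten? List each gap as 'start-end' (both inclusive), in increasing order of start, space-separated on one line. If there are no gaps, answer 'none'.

Fragment 1: offset=0 len=5
Fragment 2: offset=5 len=5
Gaps: 10-11

Answer: 10-11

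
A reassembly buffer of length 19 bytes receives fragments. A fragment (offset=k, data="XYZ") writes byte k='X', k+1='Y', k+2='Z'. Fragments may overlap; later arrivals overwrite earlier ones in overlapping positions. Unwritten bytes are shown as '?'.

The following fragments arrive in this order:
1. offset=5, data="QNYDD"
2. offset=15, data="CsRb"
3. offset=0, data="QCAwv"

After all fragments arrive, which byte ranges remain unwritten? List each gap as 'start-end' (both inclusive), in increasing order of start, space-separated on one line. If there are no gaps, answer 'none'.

Fragment 1: offset=5 len=5
Fragment 2: offset=15 len=4
Fragment 3: offset=0 len=5
Gaps: 10-14

Answer: 10-14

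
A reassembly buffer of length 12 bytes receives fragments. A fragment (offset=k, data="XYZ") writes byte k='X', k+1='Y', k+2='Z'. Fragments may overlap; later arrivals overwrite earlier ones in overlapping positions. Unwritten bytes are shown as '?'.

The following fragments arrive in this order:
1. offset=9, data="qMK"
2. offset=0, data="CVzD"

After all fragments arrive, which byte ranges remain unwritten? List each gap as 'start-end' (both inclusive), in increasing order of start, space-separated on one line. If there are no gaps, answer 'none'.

Answer: 4-8

Derivation:
Fragment 1: offset=9 len=3
Fragment 2: offset=0 len=4
Gaps: 4-8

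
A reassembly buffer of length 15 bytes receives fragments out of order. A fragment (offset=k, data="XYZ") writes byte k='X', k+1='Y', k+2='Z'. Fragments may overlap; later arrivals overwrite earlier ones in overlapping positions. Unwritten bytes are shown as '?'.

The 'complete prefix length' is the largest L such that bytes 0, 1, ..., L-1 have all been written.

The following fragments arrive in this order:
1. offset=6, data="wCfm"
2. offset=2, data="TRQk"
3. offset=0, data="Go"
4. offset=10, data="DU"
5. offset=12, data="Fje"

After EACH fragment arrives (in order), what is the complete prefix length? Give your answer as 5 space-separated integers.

Fragment 1: offset=6 data="wCfm" -> buffer=??????wCfm????? -> prefix_len=0
Fragment 2: offset=2 data="TRQk" -> buffer=??TRQkwCfm????? -> prefix_len=0
Fragment 3: offset=0 data="Go" -> buffer=GoTRQkwCfm????? -> prefix_len=10
Fragment 4: offset=10 data="DU" -> buffer=GoTRQkwCfmDU??? -> prefix_len=12
Fragment 5: offset=12 data="Fje" -> buffer=GoTRQkwCfmDUFje -> prefix_len=15

Answer: 0 0 10 12 15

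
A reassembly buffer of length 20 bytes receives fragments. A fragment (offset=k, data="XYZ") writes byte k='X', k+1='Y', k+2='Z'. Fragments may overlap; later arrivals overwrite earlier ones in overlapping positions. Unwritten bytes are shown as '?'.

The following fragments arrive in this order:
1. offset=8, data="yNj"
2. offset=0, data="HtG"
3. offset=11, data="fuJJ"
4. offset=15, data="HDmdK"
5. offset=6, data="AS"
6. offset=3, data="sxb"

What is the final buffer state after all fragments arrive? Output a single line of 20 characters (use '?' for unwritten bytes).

Fragment 1: offset=8 data="yNj" -> buffer=????????yNj?????????
Fragment 2: offset=0 data="HtG" -> buffer=HtG?????yNj?????????
Fragment 3: offset=11 data="fuJJ" -> buffer=HtG?????yNjfuJJ?????
Fragment 4: offset=15 data="HDmdK" -> buffer=HtG?????yNjfuJJHDmdK
Fragment 5: offset=6 data="AS" -> buffer=HtG???ASyNjfuJJHDmdK
Fragment 6: offset=3 data="sxb" -> buffer=HtGsxbASyNjfuJJHDmdK

Answer: HtGsxbASyNjfuJJHDmdK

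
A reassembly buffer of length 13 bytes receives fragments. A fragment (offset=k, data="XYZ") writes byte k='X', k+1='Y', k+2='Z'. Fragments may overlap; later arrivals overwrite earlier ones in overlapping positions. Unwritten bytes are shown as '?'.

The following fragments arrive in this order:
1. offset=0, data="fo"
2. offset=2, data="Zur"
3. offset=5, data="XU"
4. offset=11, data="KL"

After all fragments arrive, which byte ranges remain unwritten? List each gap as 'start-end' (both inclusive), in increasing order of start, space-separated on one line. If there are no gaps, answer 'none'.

Answer: 7-10

Derivation:
Fragment 1: offset=0 len=2
Fragment 2: offset=2 len=3
Fragment 3: offset=5 len=2
Fragment 4: offset=11 len=2
Gaps: 7-10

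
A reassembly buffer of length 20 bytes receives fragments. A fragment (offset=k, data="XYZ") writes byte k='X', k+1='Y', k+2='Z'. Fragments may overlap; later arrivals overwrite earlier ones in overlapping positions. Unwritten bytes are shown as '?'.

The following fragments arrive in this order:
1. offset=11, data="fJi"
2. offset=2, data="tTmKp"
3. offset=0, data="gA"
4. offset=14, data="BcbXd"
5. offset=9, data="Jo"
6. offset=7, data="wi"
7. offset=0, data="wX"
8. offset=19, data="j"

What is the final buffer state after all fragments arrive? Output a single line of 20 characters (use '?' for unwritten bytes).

Fragment 1: offset=11 data="fJi" -> buffer=???????????fJi??????
Fragment 2: offset=2 data="tTmKp" -> buffer=??tTmKp????fJi??????
Fragment 3: offset=0 data="gA" -> buffer=gAtTmKp????fJi??????
Fragment 4: offset=14 data="BcbXd" -> buffer=gAtTmKp????fJiBcbXd?
Fragment 5: offset=9 data="Jo" -> buffer=gAtTmKp??JofJiBcbXd?
Fragment 6: offset=7 data="wi" -> buffer=gAtTmKpwiJofJiBcbXd?
Fragment 7: offset=0 data="wX" -> buffer=wXtTmKpwiJofJiBcbXd?
Fragment 8: offset=19 data="j" -> buffer=wXtTmKpwiJofJiBcbXdj

Answer: wXtTmKpwiJofJiBcbXdj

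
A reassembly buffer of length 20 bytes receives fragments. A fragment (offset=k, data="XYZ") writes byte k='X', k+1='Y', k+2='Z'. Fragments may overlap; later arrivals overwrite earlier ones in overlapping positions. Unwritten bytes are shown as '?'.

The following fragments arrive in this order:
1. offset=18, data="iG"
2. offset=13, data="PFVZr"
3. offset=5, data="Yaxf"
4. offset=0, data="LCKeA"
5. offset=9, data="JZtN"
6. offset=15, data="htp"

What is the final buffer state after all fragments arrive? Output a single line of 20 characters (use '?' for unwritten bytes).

Fragment 1: offset=18 data="iG" -> buffer=??????????????????iG
Fragment 2: offset=13 data="PFVZr" -> buffer=?????????????PFVZriG
Fragment 3: offset=5 data="Yaxf" -> buffer=?????Yaxf????PFVZriG
Fragment 4: offset=0 data="LCKeA" -> buffer=LCKeAYaxf????PFVZriG
Fragment 5: offset=9 data="JZtN" -> buffer=LCKeAYaxfJZtNPFVZriG
Fragment 6: offset=15 data="htp" -> buffer=LCKeAYaxfJZtNPFhtpiG

Answer: LCKeAYaxfJZtNPFhtpiG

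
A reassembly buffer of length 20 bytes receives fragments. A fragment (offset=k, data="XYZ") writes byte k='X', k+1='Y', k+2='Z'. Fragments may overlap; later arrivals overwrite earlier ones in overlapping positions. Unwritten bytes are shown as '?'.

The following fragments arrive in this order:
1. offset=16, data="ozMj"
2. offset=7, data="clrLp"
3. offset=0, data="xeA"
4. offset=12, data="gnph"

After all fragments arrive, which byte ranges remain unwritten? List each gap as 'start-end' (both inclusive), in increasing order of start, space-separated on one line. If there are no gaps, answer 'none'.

Answer: 3-6

Derivation:
Fragment 1: offset=16 len=4
Fragment 2: offset=7 len=5
Fragment 3: offset=0 len=3
Fragment 4: offset=12 len=4
Gaps: 3-6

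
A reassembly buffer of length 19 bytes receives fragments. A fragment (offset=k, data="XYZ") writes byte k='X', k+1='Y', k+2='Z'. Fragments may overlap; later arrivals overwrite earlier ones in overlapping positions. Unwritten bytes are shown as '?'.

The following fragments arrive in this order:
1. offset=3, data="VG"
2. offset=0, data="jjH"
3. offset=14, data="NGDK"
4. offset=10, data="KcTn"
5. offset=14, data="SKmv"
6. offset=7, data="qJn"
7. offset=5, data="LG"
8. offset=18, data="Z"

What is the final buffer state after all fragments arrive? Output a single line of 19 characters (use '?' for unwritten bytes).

Answer: jjHVGLGqJnKcTnSKmvZ

Derivation:
Fragment 1: offset=3 data="VG" -> buffer=???VG??????????????
Fragment 2: offset=0 data="jjH" -> buffer=jjHVG??????????????
Fragment 3: offset=14 data="NGDK" -> buffer=jjHVG?????????NGDK?
Fragment 4: offset=10 data="KcTn" -> buffer=jjHVG?????KcTnNGDK?
Fragment 5: offset=14 data="SKmv" -> buffer=jjHVG?????KcTnSKmv?
Fragment 6: offset=7 data="qJn" -> buffer=jjHVG??qJnKcTnSKmv?
Fragment 7: offset=5 data="LG" -> buffer=jjHVGLGqJnKcTnSKmv?
Fragment 8: offset=18 data="Z" -> buffer=jjHVGLGqJnKcTnSKmvZ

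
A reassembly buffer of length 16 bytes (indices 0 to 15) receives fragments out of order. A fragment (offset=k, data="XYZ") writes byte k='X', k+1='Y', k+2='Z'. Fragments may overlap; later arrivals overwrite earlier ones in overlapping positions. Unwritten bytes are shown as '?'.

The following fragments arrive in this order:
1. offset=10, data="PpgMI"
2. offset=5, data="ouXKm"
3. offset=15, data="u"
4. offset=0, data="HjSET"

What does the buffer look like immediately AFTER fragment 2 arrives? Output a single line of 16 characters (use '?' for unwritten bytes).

Fragment 1: offset=10 data="PpgMI" -> buffer=??????????PpgMI?
Fragment 2: offset=5 data="ouXKm" -> buffer=?????ouXKmPpgMI?

Answer: ?????ouXKmPpgMI?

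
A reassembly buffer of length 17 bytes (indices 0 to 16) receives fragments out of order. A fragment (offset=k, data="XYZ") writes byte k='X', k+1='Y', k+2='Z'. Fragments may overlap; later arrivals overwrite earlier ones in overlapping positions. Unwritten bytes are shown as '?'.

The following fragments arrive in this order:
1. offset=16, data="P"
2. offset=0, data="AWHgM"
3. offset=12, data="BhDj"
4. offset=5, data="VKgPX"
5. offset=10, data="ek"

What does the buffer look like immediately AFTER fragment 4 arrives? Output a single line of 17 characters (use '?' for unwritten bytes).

Answer: AWHgMVKgPX??BhDjP

Derivation:
Fragment 1: offset=16 data="P" -> buffer=????????????????P
Fragment 2: offset=0 data="AWHgM" -> buffer=AWHgM???????????P
Fragment 3: offset=12 data="BhDj" -> buffer=AWHgM???????BhDjP
Fragment 4: offset=5 data="VKgPX" -> buffer=AWHgMVKgPX??BhDjP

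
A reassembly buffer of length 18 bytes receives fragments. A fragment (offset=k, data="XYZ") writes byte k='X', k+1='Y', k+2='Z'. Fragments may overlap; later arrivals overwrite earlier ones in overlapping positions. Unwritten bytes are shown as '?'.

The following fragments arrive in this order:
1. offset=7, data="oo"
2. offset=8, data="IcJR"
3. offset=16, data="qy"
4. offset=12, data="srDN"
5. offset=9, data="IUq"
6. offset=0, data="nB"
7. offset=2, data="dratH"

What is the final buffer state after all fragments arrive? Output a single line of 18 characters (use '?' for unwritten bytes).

Fragment 1: offset=7 data="oo" -> buffer=???????oo?????????
Fragment 2: offset=8 data="IcJR" -> buffer=???????oIcJR??????
Fragment 3: offset=16 data="qy" -> buffer=???????oIcJR????qy
Fragment 4: offset=12 data="srDN" -> buffer=???????oIcJRsrDNqy
Fragment 5: offset=9 data="IUq" -> buffer=???????oIIUqsrDNqy
Fragment 6: offset=0 data="nB" -> buffer=nB?????oIIUqsrDNqy
Fragment 7: offset=2 data="dratH" -> buffer=nBdratHoIIUqsrDNqy

Answer: nBdratHoIIUqsrDNqy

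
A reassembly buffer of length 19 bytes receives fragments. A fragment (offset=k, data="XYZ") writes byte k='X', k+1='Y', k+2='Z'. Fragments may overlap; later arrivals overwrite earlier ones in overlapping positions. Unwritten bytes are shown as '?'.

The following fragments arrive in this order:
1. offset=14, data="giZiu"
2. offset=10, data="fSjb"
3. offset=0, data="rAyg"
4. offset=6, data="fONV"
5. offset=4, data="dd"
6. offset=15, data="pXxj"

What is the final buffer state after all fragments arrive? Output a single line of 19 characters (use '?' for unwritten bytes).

Answer: rAygddfONVfSjbgpXxj

Derivation:
Fragment 1: offset=14 data="giZiu" -> buffer=??????????????giZiu
Fragment 2: offset=10 data="fSjb" -> buffer=??????????fSjbgiZiu
Fragment 3: offset=0 data="rAyg" -> buffer=rAyg??????fSjbgiZiu
Fragment 4: offset=6 data="fONV" -> buffer=rAyg??fONVfSjbgiZiu
Fragment 5: offset=4 data="dd" -> buffer=rAygddfONVfSjbgiZiu
Fragment 6: offset=15 data="pXxj" -> buffer=rAygddfONVfSjbgpXxj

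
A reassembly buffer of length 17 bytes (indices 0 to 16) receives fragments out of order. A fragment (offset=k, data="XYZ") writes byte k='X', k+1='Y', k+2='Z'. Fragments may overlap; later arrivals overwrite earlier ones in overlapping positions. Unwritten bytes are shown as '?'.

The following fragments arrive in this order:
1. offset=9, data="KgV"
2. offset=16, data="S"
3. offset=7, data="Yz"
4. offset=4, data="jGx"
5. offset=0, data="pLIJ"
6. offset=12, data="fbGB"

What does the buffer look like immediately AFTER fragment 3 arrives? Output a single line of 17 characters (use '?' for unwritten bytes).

Fragment 1: offset=9 data="KgV" -> buffer=?????????KgV?????
Fragment 2: offset=16 data="S" -> buffer=?????????KgV????S
Fragment 3: offset=7 data="Yz" -> buffer=???????YzKgV????S

Answer: ???????YzKgV????S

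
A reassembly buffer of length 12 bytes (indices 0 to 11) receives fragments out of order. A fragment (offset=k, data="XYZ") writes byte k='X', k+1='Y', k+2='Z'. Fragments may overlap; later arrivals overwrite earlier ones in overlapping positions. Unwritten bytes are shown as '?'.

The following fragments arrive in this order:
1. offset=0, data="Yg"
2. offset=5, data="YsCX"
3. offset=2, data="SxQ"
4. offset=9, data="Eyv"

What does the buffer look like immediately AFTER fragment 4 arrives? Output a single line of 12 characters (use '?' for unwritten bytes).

Answer: YgSxQYsCXEyv

Derivation:
Fragment 1: offset=0 data="Yg" -> buffer=Yg??????????
Fragment 2: offset=5 data="YsCX" -> buffer=Yg???YsCX???
Fragment 3: offset=2 data="SxQ" -> buffer=YgSxQYsCX???
Fragment 4: offset=9 data="Eyv" -> buffer=YgSxQYsCXEyv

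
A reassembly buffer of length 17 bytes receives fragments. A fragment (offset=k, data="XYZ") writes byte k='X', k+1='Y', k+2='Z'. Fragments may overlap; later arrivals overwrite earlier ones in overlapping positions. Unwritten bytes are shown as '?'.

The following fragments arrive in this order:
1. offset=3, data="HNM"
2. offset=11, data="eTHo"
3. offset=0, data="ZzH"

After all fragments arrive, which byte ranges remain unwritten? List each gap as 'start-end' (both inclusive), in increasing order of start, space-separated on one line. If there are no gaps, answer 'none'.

Answer: 6-10 15-16

Derivation:
Fragment 1: offset=3 len=3
Fragment 2: offset=11 len=4
Fragment 3: offset=0 len=3
Gaps: 6-10 15-16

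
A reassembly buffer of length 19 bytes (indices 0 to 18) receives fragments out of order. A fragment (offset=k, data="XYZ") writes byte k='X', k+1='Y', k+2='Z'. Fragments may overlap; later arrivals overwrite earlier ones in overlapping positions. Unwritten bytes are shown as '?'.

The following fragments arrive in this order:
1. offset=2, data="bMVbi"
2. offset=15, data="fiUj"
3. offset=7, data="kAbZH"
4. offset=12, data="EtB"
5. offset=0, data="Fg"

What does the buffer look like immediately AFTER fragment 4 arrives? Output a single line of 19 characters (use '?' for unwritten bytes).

Fragment 1: offset=2 data="bMVbi" -> buffer=??bMVbi????????????
Fragment 2: offset=15 data="fiUj" -> buffer=??bMVbi????????fiUj
Fragment 3: offset=7 data="kAbZH" -> buffer=??bMVbikAbZH???fiUj
Fragment 4: offset=12 data="EtB" -> buffer=??bMVbikAbZHEtBfiUj

Answer: ??bMVbikAbZHEtBfiUj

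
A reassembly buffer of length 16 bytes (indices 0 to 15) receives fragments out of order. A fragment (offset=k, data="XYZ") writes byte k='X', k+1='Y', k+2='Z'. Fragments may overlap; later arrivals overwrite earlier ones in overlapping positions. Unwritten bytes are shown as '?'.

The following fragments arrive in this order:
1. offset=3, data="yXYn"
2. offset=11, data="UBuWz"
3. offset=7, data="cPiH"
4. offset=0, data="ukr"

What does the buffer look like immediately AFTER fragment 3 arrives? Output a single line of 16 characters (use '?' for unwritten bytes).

Answer: ???yXYncPiHUBuWz

Derivation:
Fragment 1: offset=3 data="yXYn" -> buffer=???yXYn?????????
Fragment 2: offset=11 data="UBuWz" -> buffer=???yXYn????UBuWz
Fragment 3: offset=7 data="cPiH" -> buffer=???yXYncPiHUBuWz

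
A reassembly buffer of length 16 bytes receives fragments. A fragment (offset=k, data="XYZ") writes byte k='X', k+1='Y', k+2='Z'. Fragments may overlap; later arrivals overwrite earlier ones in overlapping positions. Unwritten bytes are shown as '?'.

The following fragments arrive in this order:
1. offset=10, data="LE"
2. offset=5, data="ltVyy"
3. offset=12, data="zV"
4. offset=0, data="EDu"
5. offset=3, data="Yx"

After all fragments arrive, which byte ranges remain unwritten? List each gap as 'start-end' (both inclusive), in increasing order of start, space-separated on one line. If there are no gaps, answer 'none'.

Fragment 1: offset=10 len=2
Fragment 2: offset=5 len=5
Fragment 3: offset=12 len=2
Fragment 4: offset=0 len=3
Fragment 5: offset=3 len=2
Gaps: 14-15

Answer: 14-15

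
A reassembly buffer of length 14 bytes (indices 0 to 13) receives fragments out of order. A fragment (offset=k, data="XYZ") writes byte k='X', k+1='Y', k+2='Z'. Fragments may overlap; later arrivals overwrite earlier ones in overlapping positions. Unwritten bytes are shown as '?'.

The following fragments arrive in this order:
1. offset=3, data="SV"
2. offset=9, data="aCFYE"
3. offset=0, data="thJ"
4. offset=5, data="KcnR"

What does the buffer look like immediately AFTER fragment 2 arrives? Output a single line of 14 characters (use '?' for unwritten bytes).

Fragment 1: offset=3 data="SV" -> buffer=???SV?????????
Fragment 2: offset=9 data="aCFYE" -> buffer=???SV????aCFYE

Answer: ???SV????aCFYE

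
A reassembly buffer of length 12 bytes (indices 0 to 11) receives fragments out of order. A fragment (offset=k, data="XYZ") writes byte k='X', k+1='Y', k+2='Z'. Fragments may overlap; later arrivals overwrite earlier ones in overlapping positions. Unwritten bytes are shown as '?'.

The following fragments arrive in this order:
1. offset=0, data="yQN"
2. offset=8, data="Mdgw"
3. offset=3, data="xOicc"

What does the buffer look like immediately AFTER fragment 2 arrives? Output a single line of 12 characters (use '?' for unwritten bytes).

Answer: yQN?????Mdgw

Derivation:
Fragment 1: offset=0 data="yQN" -> buffer=yQN?????????
Fragment 2: offset=8 data="Mdgw" -> buffer=yQN?????Mdgw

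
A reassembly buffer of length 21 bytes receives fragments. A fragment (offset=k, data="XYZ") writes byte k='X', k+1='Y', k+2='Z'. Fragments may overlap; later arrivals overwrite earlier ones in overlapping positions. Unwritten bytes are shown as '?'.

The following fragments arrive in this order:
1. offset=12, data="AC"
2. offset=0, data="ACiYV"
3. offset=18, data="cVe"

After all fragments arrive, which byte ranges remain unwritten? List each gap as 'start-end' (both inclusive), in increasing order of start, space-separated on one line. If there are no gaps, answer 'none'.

Answer: 5-11 14-17

Derivation:
Fragment 1: offset=12 len=2
Fragment 2: offset=0 len=5
Fragment 3: offset=18 len=3
Gaps: 5-11 14-17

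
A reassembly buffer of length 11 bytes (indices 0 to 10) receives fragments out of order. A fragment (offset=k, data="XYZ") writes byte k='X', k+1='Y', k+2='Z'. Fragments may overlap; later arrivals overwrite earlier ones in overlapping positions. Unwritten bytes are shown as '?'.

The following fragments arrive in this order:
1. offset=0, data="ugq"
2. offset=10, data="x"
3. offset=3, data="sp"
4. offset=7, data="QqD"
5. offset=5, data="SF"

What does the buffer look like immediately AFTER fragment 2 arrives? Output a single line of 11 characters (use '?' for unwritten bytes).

Answer: ugq???????x

Derivation:
Fragment 1: offset=0 data="ugq" -> buffer=ugq????????
Fragment 2: offset=10 data="x" -> buffer=ugq???????x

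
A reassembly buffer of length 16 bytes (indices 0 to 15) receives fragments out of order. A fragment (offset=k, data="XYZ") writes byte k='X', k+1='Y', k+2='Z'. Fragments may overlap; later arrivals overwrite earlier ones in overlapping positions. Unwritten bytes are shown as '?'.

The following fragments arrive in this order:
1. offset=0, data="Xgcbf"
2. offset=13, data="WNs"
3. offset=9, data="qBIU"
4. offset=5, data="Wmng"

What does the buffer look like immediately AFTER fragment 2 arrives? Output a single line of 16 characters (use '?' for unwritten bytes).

Answer: Xgcbf????????WNs

Derivation:
Fragment 1: offset=0 data="Xgcbf" -> buffer=Xgcbf???????????
Fragment 2: offset=13 data="WNs" -> buffer=Xgcbf????????WNs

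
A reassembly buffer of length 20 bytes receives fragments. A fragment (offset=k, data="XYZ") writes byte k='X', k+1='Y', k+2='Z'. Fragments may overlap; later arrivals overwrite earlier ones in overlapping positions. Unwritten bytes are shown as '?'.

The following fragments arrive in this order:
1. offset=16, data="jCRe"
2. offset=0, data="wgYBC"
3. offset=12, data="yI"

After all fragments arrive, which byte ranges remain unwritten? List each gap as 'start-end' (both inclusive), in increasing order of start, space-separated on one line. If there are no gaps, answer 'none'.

Fragment 1: offset=16 len=4
Fragment 2: offset=0 len=5
Fragment 3: offset=12 len=2
Gaps: 5-11 14-15

Answer: 5-11 14-15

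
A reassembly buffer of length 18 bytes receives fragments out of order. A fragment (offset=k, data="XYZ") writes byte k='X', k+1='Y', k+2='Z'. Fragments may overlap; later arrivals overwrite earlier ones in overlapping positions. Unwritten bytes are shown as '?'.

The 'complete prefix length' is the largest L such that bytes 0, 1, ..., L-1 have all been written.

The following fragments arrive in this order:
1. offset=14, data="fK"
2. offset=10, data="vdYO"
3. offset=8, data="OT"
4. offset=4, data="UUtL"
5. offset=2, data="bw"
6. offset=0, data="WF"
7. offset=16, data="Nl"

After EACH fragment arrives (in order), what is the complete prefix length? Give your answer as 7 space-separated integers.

Fragment 1: offset=14 data="fK" -> buffer=??????????????fK?? -> prefix_len=0
Fragment 2: offset=10 data="vdYO" -> buffer=??????????vdYOfK?? -> prefix_len=0
Fragment 3: offset=8 data="OT" -> buffer=????????OTvdYOfK?? -> prefix_len=0
Fragment 4: offset=4 data="UUtL" -> buffer=????UUtLOTvdYOfK?? -> prefix_len=0
Fragment 5: offset=2 data="bw" -> buffer=??bwUUtLOTvdYOfK?? -> prefix_len=0
Fragment 6: offset=0 data="WF" -> buffer=WFbwUUtLOTvdYOfK?? -> prefix_len=16
Fragment 7: offset=16 data="Nl" -> buffer=WFbwUUtLOTvdYOfKNl -> prefix_len=18

Answer: 0 0 0 0 0 16 18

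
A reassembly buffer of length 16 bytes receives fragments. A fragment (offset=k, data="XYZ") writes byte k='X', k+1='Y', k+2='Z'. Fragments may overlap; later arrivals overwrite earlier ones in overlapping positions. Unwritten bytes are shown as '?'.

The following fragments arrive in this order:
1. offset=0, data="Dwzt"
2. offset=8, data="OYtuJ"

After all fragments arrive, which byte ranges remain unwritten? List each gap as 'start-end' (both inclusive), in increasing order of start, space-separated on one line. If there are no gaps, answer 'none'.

Fragment 1: offset=0 len=4
Fragment 2: offset=8 len=5
Gaps: 4-7 13-15

Answer: 4-7 13-15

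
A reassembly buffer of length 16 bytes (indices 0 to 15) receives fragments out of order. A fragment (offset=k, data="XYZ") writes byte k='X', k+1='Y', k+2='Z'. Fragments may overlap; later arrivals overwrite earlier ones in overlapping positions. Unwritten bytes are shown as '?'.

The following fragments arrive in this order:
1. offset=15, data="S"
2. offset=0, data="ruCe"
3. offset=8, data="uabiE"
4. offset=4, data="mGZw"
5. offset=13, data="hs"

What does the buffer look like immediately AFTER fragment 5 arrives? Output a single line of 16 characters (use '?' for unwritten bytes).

Answer: ruCemGZwuabiEhsS

Derivation:
Fragment 1: offset=15 data="S" -> buffer=???????????????S
Fragment 2: offset=0 data="ruCe" -> buffer=ruCe???????????S
Fragment 3: offset=8 data="uabiE" -> buffer=ruCe????uabiE??S
Fragment 4: offset=4 data="mGZw" -> buffer=ruCemGZwuabiE??S
Fragment 5: offset=13 data="hs" -> buffer=ruCemGZwuabiEhsS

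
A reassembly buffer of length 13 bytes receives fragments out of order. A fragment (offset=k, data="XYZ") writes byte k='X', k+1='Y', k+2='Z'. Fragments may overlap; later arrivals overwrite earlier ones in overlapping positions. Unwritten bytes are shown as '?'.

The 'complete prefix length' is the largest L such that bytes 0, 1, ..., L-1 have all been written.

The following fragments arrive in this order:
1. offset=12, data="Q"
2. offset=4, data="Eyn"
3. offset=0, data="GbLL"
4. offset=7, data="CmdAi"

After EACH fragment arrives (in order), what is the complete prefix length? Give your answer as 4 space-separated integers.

Fragment 1: offset=12 data="Q" -> buffer=????????????Q -> prefix_len=0
Fragment 2: offset=4 data="Eyn" -> buffer=????Eyn?????Q -> prefix_len=0
Fragment 3: offset=0 data="GbLL" -> buffer=GbLLEyn?????Q -> prefix_len=7
Fragment 4: offset=7 data="CmdAi" -> buffer=GbLLEynCmdAiQ -> prefix_len=13

Answer: 0 0 7 13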